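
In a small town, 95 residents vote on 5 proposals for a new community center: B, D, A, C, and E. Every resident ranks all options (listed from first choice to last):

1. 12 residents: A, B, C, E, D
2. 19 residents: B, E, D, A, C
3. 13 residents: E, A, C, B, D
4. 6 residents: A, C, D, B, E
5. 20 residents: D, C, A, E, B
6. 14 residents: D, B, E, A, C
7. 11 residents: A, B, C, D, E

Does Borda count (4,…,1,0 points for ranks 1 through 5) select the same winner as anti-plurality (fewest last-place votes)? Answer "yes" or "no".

Borda — scores: B 206, D 197, A 228, C 150, E 169. Winner: A.
Anti-plurality — last-place votes: B 20, D 25, A 0, C 33, E 17. Winner: A.
The two methods agree.

yes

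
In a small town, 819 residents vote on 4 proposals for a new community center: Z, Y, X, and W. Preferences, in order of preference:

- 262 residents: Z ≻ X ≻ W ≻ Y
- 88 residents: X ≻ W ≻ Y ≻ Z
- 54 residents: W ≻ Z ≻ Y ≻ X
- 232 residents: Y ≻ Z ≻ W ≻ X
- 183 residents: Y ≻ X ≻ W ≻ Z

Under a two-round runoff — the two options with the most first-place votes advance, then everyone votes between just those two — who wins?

Y

Round 1 first-place votes: Z 262, Y 415, X 88, W 54.
Y and Z advance.
Runoff: Y is preferred to Z by 503 voters; Z by 316.
Y wins the runoff.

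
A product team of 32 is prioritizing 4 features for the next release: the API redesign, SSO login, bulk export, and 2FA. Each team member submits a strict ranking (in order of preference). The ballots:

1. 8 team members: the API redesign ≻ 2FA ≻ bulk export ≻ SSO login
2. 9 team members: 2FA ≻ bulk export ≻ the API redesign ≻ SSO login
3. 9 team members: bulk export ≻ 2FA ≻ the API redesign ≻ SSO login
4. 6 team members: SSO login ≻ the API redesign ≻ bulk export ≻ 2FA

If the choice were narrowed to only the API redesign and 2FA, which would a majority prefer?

Voters preferring the API redesign to 2FA: 14; preferring 2FA to the API redesign: 18.
2FA wins the head-to-head.

2FA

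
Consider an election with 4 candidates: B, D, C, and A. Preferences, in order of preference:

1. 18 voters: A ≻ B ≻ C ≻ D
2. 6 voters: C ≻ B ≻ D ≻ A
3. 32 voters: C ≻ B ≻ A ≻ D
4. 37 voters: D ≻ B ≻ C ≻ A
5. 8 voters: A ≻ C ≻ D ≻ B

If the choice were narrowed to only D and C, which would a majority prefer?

C

Voters preferring D to C: 37; preferring C to D: 64.
C wins the head-to-head.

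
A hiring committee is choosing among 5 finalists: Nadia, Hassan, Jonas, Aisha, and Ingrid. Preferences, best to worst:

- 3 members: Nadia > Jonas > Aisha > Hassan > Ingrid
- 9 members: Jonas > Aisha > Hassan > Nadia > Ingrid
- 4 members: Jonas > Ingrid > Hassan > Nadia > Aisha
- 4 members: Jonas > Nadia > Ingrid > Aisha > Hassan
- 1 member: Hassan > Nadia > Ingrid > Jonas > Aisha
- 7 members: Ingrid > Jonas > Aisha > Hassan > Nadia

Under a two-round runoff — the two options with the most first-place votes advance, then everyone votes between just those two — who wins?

Jonas

Round 1 first-place votes: Nadia 3, Hassan 1, Jonas 17, Aisha 0, Ingrid 7.
Jonas and Ingrid advance.
Runoff: Jonas is preferred to Ingrid by 20 voters; Ingrid by 8.
Jonas wins the runoff.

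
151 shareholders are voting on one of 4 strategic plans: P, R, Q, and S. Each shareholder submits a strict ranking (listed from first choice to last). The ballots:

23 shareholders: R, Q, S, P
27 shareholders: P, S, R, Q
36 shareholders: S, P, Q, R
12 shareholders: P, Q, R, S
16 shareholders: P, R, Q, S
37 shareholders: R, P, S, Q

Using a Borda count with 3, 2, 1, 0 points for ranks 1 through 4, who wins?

P: 23·0 + 27·3 + 36·2 + 12·3 + 16·3 + 37·2 = 311
R: 23·3 + 27·1 + 36·0 + 12·1 + 16·2 + 37·3 = 251
Q: 23·2 + 27·0 + 36·1 + 12·2 + 16·1 + 37·0 = 122
S: 23·1 + 27·2 + 36·3 + 12·0 + 16·0 + 37·1 = 222
P has the highest Borda score (311).

P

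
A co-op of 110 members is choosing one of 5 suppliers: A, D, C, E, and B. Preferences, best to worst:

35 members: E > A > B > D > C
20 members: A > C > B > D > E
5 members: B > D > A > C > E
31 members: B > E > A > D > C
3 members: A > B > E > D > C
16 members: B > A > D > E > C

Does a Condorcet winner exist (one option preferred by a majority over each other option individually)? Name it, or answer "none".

Checking pairwise contests:
E beats A 66–44.
A beats D 105–5.
A beats C 110–0.
B beats E 75–35.
A beats B 58–52.
Every option loses at least one head-to-head, so there is no Condorcet winner.

none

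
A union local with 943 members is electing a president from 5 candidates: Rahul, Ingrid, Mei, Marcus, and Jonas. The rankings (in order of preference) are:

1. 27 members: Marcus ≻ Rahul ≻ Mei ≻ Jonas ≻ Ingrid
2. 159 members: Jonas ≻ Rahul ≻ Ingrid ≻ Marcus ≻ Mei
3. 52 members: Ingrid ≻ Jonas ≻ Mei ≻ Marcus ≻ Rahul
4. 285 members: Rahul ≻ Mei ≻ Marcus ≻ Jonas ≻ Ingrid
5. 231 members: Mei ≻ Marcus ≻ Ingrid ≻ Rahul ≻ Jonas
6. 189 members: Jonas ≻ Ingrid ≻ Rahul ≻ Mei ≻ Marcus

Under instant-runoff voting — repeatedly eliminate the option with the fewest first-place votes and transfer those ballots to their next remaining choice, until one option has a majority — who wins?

Round 1: Rahul 285, Ingrid 52, Mei 231, Marcus 27, Jonas 348. Eliminate Marcus.
Round 2: Rahul 312, Ingrid 52, Mei 231, Jonas 348. Eliminate Ingrid.
Round 3: Rahul 312, Mei 231, Jonas 400. Eliminate Mei.
Round 4: Rahul 543, Jonas 400. Rahul has a majority.

Rahul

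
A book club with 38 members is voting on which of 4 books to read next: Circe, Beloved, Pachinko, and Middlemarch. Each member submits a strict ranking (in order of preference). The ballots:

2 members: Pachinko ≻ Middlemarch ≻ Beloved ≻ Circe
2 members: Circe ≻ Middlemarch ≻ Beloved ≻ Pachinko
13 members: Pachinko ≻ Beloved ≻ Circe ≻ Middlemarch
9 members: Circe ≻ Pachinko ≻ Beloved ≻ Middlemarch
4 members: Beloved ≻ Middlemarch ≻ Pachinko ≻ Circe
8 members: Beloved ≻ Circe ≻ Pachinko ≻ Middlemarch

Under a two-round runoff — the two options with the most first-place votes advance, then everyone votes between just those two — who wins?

Pachinko

Round 1 first-place votes: Circe 11, Beloved 12, Pachinko 15, Middlemarch 0.
Pachinko and Beloved advance.
Runoff: Pachinko is preferred to Beloved by 24 voters; Beloved by 14.
Pachinko wins the runoff.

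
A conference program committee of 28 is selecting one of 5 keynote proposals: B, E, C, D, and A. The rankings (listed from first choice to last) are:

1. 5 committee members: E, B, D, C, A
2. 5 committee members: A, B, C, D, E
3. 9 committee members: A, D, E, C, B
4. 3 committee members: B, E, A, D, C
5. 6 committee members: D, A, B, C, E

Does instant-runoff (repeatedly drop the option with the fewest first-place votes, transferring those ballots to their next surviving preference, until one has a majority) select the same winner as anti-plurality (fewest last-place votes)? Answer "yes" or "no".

no

Instant-runoff — R1 B 3, E 5, C 0, D 6, A 14 (C out); R2 B 3, E 5, D 6, A 14 (B out); R3 E 8, D 6, A 14 (D out); R4 E 8, A 20 (A winner). Winner: A.
Anti-plurality — last-place votes: B 9, E 11, C 3, D 0, A 5. Winner: D.
The two methods disagree.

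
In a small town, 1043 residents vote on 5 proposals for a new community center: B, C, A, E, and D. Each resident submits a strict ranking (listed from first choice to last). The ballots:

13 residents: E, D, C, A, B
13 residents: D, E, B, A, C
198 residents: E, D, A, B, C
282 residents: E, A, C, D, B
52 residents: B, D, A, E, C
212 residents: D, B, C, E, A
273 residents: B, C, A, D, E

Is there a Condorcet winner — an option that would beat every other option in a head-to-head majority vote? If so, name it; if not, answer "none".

none

Checking pairwise contests:
D beats B 718–325.
B beats C 748–295.
B beats A 550–493.
B beats E 537–506.
C beats D 555–488.
Every option loses at least one head-to-head, so there is no Condorcet winner.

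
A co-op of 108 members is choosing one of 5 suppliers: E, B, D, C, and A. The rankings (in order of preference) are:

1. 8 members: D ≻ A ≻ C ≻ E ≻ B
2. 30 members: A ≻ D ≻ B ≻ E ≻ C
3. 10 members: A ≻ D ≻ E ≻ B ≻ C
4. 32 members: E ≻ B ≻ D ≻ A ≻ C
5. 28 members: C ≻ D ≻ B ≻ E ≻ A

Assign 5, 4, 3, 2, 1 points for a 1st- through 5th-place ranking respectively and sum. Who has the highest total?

E: 8·2 + 30·2 + 10·3 + 32·5 + 28·2 = 322
B: 8·1 + 30·3 + 10·2 + 32·4 + 28·3 = 330
D: 8·5 + 30·4 + 10·4 + 32·3 + 28·4 = 408
C: 8·3 + 30·1 + 10·1 + 32·1 + 28·5 = 236
A: 8·4 + 30·5 + 10·5 + 32·2 + 28·1 = 324
D has the highest Borda score (408).

D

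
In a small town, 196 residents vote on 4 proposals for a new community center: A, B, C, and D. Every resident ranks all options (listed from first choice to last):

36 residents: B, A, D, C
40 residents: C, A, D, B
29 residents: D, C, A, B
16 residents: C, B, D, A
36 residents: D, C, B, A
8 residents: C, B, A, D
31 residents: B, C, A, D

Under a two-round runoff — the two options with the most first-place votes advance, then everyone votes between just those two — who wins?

Round 1 first-place votes: A 0, B 67, C 64, D 65.
B and D advance.
Runoff: B is preferred to D by 91 voters; D by 105.
D wins the runoff.

D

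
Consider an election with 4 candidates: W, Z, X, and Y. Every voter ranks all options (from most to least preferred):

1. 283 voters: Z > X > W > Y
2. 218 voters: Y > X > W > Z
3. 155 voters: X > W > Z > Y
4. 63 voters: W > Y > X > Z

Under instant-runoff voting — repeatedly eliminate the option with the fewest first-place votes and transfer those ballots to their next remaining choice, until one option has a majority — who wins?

Round 1: W 63, Z 283, X 155, Y 218. Eliminate W.
Round 2: Z 283, X 155, Y 281. Eliminate X.
Round 3: Z 438, Y 281. Z has a majority.

Z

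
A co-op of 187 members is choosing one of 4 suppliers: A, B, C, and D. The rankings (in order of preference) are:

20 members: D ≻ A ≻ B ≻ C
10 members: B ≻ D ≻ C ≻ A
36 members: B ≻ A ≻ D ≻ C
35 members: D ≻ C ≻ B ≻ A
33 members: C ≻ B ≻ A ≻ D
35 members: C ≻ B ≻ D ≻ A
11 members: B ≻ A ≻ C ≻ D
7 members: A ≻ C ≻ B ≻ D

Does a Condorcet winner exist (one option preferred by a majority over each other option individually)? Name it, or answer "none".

none

Checking pairwise contests:
B beats A 160–27.
C beats B 110–77.
D beats C 101–86.
B beats D 132–55.
Every option loses at least one head-to-head, so there is no Condorcet winner.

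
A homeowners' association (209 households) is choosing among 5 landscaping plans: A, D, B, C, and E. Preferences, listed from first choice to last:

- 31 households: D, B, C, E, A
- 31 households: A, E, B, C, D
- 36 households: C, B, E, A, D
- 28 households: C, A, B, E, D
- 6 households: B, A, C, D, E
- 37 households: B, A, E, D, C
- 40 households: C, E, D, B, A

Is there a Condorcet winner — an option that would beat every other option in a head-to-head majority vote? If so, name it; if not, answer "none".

B vs A: 150–59 for B.
B vs D: 138–71 for B.
B vs C: 105–104 for B.
B vs E: 138–71 for B.
B beats every other option head-to-head.

B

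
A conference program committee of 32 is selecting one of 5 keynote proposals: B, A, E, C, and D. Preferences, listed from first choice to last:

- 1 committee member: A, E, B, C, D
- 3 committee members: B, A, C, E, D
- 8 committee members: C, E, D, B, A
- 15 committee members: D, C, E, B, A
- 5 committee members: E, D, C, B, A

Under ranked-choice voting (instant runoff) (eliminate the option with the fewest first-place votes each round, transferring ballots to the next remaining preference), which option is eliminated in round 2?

B

Round 1: B 3, A 1, E 5, C 8, D 15. Eliminate A.
Round 2: B 3, E 6, C 8, D 15. Eliminate B.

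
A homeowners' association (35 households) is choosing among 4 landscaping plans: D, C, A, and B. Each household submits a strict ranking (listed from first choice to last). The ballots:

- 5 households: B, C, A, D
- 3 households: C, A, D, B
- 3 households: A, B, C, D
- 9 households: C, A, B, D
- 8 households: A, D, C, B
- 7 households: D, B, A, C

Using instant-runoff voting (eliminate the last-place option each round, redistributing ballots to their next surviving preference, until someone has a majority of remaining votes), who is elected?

Round 1: D 7, C 12, A 11, B 5. Eliminate B.
Round 2: D 7, C 17, A 11. Eliminate D.
Round 3: C 17, A 18. A has a majority.

A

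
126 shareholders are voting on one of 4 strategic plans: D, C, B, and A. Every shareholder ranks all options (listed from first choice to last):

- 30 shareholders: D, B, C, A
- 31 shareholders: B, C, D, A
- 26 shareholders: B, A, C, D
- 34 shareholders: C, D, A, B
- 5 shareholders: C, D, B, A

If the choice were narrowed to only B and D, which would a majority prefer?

D

Voters preferring B to D: 57; preferring D to B: 69.
D wins the head-to-head.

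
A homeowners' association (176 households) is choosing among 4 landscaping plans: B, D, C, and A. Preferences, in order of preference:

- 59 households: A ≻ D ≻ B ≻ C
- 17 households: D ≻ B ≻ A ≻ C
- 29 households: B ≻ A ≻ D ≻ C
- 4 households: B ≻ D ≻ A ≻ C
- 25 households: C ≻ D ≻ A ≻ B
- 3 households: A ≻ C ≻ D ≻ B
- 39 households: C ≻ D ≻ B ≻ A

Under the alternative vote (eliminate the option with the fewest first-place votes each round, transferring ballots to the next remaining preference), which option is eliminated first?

Round 1: B 33, D 17, C 64, A 62. Eliminate D.

D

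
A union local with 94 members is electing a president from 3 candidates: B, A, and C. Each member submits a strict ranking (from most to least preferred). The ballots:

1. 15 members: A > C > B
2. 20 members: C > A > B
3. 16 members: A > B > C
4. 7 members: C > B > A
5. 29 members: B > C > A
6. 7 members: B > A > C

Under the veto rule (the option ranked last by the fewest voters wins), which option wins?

C

Last-place votes: B 35, A 36, C 23.
C is ranked last by the fewest voters, so C wins.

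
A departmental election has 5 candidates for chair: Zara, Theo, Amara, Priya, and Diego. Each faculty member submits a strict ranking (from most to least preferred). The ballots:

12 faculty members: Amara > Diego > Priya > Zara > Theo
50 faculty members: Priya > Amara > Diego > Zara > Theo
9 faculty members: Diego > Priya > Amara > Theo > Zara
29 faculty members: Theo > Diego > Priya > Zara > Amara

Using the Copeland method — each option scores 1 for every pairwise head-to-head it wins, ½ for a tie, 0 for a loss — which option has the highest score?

Zara: beats Theo; loses to Amara, Priya, and Diego → score 1.
Theo: loses to Zara, Amara, Priya, and Diego → score 0.
Amara: beats Zara, Theo, and Diego; loses to Priya → score 3.
Priya: beats Zara, Theo, and Amara; ties Diego → score 3.5.
Diego: beats Zara and Theo; ties Priya; loses to Amara → score 2.5.
Priya has the best pairwise record.

Priya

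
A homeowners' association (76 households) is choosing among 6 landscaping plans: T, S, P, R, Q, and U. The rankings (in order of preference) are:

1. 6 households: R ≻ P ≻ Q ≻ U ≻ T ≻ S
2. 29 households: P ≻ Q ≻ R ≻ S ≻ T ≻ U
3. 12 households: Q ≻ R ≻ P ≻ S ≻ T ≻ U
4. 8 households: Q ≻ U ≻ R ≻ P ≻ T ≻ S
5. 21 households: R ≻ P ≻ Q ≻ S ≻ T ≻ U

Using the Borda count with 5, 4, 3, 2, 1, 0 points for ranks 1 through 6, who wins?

P

T: 6·1 + 29·1 + 12·1 + 8·1 + 21·1 = 76
S: 6·0 + 29·2 + 12·2 + 8·0 + 21·2 = 124
P: 6·4 + 29·5 + 12·3 + 8·2 + 21·4 = 305
R: 6·5 + 29·3 + 12·4 + 8·3 + 21·5 = 294
Q: 6·3 + 29·4 + 12·5 + 8·5 + 21·3 = 297
U: 6·2 + 29·0 + 12·0 + 8·4 + 21·0 = 44
P has the highest Borda score (305).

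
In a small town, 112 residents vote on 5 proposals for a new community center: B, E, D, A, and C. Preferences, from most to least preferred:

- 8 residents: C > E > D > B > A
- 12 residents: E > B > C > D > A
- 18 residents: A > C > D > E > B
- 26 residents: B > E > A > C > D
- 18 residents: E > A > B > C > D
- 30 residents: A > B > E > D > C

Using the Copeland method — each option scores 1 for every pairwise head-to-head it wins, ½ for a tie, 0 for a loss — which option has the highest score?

B: beats D and C; ties E; loses to A → score 2.5.
E: beats D, A, and C; ties B → score 3.5.
D: loses to B, E, A, and C → score 0.
A: beats B, D, and C; loses to E → score 3.
C: beats D; loses to B, E, and A → score 1.
E has the best pairwise record.

E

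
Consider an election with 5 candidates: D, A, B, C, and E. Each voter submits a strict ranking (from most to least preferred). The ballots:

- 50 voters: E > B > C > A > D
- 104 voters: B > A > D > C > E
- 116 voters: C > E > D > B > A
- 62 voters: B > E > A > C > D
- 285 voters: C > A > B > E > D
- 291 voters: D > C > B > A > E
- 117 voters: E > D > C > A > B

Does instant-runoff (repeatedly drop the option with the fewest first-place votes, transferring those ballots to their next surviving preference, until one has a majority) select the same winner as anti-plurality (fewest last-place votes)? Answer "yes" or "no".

Instant-runoff — R1 D 291, A 0, B 166, C 401, E 167 (A out); R2 D 291, B 166, C 401, E 167 (B out); R3 D 395, C 401, E 229 (E out); R4 D 512, C 513 (C winner). Winner: C.
Anti-plurality — last-place votes: D 397, A 116, B 117, C 0, E 395. Winner: C.
The two methods agree.

yes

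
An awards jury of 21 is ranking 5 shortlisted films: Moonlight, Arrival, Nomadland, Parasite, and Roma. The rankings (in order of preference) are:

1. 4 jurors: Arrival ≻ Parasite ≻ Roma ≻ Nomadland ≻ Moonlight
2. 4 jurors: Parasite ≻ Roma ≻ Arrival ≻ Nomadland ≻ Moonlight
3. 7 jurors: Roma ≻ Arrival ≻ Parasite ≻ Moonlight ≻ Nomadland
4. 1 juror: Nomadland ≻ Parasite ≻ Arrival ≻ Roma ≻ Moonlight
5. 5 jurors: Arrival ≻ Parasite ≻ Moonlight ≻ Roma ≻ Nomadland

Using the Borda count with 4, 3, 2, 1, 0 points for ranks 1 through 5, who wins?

Moonlight: 4·0 + 4·0 + 7·1 + 1·0 + 5·2 = 17
Arrival: 4·4 + 4·2 + 7·3 + 1·2 + 5·4 = 67
Nomadland: 4·1 + 4·1 + 7·0 + 1·4 + 5·0 = 12
Parasite: 4·3 + 4·4 + 7·2 + 1·3 + 5·3 = 60
Roma: 4·2 + 4·3 + 7·4 + 1·1 + 5·1 = 54
Arrival has the highest Borda score (67).

Arrival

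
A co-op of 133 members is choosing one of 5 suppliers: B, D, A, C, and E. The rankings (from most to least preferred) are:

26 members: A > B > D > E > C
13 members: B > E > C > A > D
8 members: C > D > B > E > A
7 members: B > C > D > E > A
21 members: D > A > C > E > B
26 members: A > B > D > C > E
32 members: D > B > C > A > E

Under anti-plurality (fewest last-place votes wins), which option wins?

Last-place votes: B 21, D 13, A 15, C 26, E 58.
D is ranked last by the fewest voters, so D wins.

D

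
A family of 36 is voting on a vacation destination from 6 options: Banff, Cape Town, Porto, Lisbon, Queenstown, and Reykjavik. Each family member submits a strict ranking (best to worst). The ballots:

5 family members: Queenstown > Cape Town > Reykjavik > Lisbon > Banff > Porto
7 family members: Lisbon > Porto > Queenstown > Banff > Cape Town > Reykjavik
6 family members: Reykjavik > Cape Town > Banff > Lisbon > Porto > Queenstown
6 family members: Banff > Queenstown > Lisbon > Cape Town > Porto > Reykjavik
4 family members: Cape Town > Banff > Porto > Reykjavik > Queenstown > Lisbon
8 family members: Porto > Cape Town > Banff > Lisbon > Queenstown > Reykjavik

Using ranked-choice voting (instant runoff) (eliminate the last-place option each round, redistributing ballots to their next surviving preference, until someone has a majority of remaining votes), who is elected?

Porto

Round 1: Banff 6, Cape Town 4, Porto 8, Lisbon 7, Queenstown 5, Reykjavik 6. Eliminate Cape Town.
Round 2: Banff 10, Porto 8, Lisbon 7, Queenstown 5, Reykjavik 6. Eliminate Queenstown.
Round 3: Banff 10, Porto 8, Lisbon 7, Reykjavik 11. Eliminate Lisbon.
Round 4: Banff 10, Porto 15, Reykjavik 11. Eliminate Banff.
Round 5: Porto 25, Reykjavik 11. Porto has a majority.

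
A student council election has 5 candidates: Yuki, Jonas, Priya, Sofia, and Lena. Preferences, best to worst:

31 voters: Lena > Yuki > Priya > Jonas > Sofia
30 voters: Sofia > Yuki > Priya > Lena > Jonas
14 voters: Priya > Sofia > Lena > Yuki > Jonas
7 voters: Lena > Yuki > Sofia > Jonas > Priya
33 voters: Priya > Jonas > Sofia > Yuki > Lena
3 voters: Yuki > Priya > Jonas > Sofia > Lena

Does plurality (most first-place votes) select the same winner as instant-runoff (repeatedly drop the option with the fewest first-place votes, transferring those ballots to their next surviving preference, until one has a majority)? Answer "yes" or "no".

yes

Plurality — first-place votes: Yuki 3, Jonas 0, Priya 47, Sofia 30, Lena 38. Winner: Priya.
Instant-runoff — R1 Yuki 3, Jonas 0, Priya 47, Sofia 30, Lena 38 (Jonas out); R2 Yuki 3, Priya 47, Sofia 30, Lena 38 (Yuki out); R3 Priya 50, Sofia 30, Lena 38 (Sofia out); R4 Priya 80, Lena 38 (Priya winner). Winner: Priya.
The two methods agree.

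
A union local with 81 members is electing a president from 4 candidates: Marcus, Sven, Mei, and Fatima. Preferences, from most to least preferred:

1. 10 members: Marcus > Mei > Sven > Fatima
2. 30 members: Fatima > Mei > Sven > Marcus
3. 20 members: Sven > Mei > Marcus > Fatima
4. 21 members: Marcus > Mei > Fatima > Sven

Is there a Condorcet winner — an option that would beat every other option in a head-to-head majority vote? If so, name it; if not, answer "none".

Mei

Mei vs Marcus: 50–31 for Mei.
Mei vs Sven: 61–20 for Mei.
Mei vs Fatima: 51–30 for Mei.
Mei beats every other option head-to-head.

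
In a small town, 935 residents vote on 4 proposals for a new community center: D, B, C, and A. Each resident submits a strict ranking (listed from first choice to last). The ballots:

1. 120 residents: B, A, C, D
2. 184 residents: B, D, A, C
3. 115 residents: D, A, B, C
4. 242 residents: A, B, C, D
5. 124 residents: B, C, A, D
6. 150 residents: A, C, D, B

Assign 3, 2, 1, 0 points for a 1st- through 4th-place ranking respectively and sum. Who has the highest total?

A

D: 120·0 + 184·2 + 115·3 + 242·0 + 124·0 + 150·1 = 863
B: 120·3 + 184·3 + 115·1 + 242·2 + 124·3 + 150·0 = 1883
C: 120·1 + 184·0 + 115·0 + 242·1 + 124·2 + 150·2 = 910
A: 120·2 + 184·1 + 115·2 + 242·3 + 124·1 + 150·3 = 1954
A has the highest Borda score (1954).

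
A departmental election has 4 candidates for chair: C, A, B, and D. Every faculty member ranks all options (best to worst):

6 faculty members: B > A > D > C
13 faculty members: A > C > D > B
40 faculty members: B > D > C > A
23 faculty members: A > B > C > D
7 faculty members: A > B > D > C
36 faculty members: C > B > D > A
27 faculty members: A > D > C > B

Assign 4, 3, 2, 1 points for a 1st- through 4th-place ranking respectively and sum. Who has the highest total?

C: 6·1 + 13·3 + 40·2 + 23·2 + 7·1 + 36·4 + 27·2 = 376
A: 6·3 + 13·4 + 40·1 + 23·4 + 7·4 + 36·1 + 27·4 = 374
B: 6·4 + 13·1 + 40·4 + 23·3 + 7·3 + 36·3 + 27·1 = 422
D: 6·2 + 13·2 + 40·3 + 23·1 + 7·2 + 36·2 + 27·3 = 348
B has the highest Borda score (422).

B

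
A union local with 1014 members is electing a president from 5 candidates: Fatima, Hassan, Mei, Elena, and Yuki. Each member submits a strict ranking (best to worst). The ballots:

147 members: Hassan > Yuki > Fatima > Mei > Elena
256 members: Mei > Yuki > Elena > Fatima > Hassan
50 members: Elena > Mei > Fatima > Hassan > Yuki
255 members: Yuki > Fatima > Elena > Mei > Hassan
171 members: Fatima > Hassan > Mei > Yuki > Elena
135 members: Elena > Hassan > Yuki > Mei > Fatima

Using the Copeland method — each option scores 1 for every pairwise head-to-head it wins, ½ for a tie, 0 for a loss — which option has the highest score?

Fatima: beats Hassan, Mei, and Elena; loses to Yuki → score 3.
Hassan: loses to Fatima, Mei, Elena, and Yuki → score 0.
Mei: beats Hassan and Elena; loses to Fatima and Yuki → score 2.
Elena: beats Hassan; loses to Fatima, Mei, and Yuki → score 1.
Yuki: beats Fatima, Hassan, Mei, and Elena → score 4.
Yuki has the best pairwise record.

Yuki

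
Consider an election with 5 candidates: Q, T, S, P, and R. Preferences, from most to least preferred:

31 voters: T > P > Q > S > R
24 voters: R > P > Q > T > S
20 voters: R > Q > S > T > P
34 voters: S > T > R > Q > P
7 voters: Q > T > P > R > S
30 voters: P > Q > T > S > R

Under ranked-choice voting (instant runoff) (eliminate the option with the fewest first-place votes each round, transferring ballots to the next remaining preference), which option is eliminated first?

Round 1: Q 7, T 31, S 34, P 30, R 44. Eliminate Q.

Q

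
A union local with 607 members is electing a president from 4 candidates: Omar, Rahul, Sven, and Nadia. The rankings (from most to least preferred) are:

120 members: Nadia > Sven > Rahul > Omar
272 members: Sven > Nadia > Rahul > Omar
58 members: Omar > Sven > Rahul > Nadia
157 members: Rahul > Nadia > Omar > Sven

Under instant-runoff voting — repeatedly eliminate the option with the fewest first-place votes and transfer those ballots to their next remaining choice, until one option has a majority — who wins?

Sven

Round 1: Omar 58, Rahul 157, Sven 272, Nadia 120. Eliminate Omar.
Round 2: Rahul 157, Sven 330, Nadia 120. Sven has a majority.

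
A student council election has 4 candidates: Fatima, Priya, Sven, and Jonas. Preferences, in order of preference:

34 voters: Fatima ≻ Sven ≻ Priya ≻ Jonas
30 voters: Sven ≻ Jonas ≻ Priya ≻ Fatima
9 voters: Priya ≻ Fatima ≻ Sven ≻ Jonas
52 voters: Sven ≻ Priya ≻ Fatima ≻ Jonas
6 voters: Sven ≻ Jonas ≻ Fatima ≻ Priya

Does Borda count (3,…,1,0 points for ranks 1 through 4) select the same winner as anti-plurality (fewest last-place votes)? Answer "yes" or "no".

Borda — scores: Fatima 178, Priya 195, Sven 341, Jonas 72. Winner: Sven.
Anti-plurality — last-place votes: Fatima 30, Priya 6, Sven 0, Jonas 95. Winner: Sven.
The two methods agree.

yes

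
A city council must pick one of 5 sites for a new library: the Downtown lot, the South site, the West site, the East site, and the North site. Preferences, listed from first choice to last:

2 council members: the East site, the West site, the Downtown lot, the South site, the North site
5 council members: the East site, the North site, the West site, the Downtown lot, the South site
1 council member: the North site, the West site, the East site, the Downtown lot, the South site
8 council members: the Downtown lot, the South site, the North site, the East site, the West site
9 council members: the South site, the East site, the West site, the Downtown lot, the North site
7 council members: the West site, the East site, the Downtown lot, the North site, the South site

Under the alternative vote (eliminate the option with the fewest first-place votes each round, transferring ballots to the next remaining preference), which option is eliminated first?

the North site

Round 1: the Downtown lot 8, the South site 9, the West site 7, the East site 7, the North site 1. Eliminate the North site.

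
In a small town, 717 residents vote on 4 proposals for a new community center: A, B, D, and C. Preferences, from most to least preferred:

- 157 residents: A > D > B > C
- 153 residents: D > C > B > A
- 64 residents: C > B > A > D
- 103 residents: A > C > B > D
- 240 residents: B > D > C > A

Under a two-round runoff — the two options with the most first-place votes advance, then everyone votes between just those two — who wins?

Round 1 first-place votes: A 260, B 240, D 153, C 64.
A and B advance.
Runoff: A is preferred to B by 260 voters; B by 457.
B wins the runoff.

B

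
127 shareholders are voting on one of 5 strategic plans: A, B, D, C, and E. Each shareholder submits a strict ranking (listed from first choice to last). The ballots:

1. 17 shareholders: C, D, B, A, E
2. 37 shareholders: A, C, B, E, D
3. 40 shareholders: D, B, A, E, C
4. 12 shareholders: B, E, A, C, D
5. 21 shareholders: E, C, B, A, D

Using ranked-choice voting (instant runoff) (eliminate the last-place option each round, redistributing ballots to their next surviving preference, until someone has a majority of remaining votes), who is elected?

Round 1: A 37, B 12, D 40, C 17, E 21. Eliminate B.
Round 2: A 37, D 40, C 17, E 33. Eliminate C.
Round 3: A 37, D 57, E 33. Eliminate E.
Round 4: A 70, D 57. A has a majority.

A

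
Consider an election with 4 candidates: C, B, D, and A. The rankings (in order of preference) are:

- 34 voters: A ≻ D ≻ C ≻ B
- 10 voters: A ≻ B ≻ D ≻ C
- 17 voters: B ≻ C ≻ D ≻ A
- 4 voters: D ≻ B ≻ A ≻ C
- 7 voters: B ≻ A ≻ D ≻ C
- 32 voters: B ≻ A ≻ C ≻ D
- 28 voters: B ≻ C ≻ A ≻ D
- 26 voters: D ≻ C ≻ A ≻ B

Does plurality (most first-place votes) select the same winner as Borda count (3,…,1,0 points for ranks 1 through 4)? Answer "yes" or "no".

Plurality — first-place votes: C 0, B 84, D 30, A 44. Winner: B.
Borda — scores: C 208, B 280, D 192, A 268. Winner: B.
The two methods agree.

yes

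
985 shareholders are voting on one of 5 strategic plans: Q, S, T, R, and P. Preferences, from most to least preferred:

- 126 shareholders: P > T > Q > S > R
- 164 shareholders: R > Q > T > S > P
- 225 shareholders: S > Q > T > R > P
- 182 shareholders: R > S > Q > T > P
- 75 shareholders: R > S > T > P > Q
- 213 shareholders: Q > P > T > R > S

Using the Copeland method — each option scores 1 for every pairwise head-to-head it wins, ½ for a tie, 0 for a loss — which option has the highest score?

Q

Q: beats S, T, R, and P → score 4.
S: beats P; loses to Q, T, and R → score 1.
T: beats S, R, and P; loses to Q → score 3.
R: beats S and P; loses to Q and T → score 2.
P: loses to Q, S, T, and R → score 0.
Q has the best pairwise record.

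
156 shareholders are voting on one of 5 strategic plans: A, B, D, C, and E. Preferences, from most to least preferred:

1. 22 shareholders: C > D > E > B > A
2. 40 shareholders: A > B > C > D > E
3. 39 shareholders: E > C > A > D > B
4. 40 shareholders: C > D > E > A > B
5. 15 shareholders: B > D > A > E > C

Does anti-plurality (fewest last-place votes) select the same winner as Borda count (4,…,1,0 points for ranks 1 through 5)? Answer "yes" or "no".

no

Anti-plurality — last-place votes: A 22, B 79, D 0, C 15, E 40. Winner: D.
Borda — scores: A 308, B 202, D 310, C 445, E 295. Winner: C.
The two methods disagree.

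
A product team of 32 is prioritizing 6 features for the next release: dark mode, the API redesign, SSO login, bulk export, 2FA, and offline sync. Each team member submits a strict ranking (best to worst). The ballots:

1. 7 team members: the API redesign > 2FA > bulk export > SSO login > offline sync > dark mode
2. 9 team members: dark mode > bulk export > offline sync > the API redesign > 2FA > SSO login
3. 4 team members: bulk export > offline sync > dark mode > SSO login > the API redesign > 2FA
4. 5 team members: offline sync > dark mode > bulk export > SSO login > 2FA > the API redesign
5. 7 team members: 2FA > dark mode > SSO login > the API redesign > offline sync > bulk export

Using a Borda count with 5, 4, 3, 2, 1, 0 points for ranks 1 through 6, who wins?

dark mode: 7·0 + 9·5 + 4·3 + 5·4 + 7·4 = 105
the API redesign: 7·5 + 9·2 + 4·1 + 5·0 + 7·2 = 71
SSO login: 7·2 + 9·0 + 4·2 + 5·2 + 7·3 = 53
bulk export: 7·3 + 9·4 + 4·5 + 5·3 + 7·0 = 92
2FA: 7·4 + 9·1 + 4·0 + 5·1 + 7·5 = 77
offline sync: 7·1 + 9·3 + 4·4 + 5·5 + 7·1 = 82
dark mode has the highest Borda score (105).

dark mode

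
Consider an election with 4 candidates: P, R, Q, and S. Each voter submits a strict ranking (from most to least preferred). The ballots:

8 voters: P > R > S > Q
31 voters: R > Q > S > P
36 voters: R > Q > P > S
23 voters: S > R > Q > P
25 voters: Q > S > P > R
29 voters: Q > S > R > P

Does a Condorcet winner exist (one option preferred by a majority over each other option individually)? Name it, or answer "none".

none

Checking pairwise contests:
R beats P 119–33.
S beats R 77–75.
R beats Q 98–54.
Q beats S 121–31.
Every option loses at least one head-to-head, so there is no Condorcet winner.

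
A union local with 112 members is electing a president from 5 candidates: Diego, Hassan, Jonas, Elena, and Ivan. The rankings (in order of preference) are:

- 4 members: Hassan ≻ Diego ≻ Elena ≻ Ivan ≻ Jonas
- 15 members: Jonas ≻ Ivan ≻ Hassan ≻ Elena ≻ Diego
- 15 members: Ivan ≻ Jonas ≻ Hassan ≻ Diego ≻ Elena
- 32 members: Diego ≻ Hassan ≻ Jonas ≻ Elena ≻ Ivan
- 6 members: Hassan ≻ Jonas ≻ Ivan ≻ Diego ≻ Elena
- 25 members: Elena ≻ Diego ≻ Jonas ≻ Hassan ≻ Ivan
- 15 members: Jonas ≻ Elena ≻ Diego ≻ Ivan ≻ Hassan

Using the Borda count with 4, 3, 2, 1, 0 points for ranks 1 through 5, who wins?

Diego: 4·3 + 15·0 + 15·1 + 32·4 + 6·1 + 25·3 + 15·2 = 266
Hassan: 4·4 + 15·2 + 15·2 + 32·3 + 6·4 + 25·1 + 15·0 = 221
Jonas: 4·0 + 15·4 + 15·3 + 32·2 + 6·3 + 25·2 + 15·4 = 297
Elena: 4·2 + 15·1 + 15·0 + 32·1 + 6·0 + 25·4 + 15·3 = 200
Ivan: 4·1 + 15·3 + 15·4 + 32·0 + 6·2 + 25·0 + 15·1 = 136
Jonas has the highest Borda score (297).

Jonas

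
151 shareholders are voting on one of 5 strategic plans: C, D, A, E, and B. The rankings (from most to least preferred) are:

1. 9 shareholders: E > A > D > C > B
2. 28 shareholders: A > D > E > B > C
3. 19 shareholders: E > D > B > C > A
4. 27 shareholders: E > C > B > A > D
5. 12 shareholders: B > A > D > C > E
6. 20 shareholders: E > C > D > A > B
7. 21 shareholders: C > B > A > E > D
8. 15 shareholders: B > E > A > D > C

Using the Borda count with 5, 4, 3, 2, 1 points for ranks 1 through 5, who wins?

C: 9·2 + 28·1 + 19·2 + 27·4 + 12·2 + 20·4 + 21·5 + 15·1 = 416
D: 9·3 + 28·4 + 19·4 + 27·1 + 12·3 + 20·3 + 21·1 + 15·2 = 389
A: 9·4 + 28·5 + 19·1 + 27·2 + 12·4 + 20·2 + 21·3 + 15·3 = 445
E: 9·5 + 28·3 + 19·5 + 27·5 + 12·1 + 20·5 + 21·2 + 15·4 = 573
B: 9·1 + 28·2 + 19·3 + 27·3 + 12·5 + 20·1 + 21·4 + 15·5 = 442
E has the highest Borda score (573).

E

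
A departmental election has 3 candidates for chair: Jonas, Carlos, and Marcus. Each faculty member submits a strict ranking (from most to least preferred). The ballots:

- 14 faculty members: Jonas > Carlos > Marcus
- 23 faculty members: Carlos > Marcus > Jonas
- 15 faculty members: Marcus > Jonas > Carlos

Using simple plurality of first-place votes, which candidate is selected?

Carlos

First-place votes: Jonas 14, Carlos 23, Marcus 15.
Carlos has the most first-place votes.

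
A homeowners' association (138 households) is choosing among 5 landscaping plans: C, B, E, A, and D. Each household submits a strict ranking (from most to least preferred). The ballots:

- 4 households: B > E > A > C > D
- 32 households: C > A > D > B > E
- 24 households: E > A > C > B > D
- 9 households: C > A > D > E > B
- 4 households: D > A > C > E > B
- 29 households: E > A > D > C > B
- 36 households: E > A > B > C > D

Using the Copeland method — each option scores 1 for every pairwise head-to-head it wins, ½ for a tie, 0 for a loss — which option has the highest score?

C: beats B and D; loses to E and A → score 2.
B: loses to C, E, A, and D → score 0.
E: beats C, B, A, and D → score 4.
A: beats C, B, and D; loses to E → score 3.
D: beats B; loses to C, E, and A → score 1.
E has the best pairwise record.

E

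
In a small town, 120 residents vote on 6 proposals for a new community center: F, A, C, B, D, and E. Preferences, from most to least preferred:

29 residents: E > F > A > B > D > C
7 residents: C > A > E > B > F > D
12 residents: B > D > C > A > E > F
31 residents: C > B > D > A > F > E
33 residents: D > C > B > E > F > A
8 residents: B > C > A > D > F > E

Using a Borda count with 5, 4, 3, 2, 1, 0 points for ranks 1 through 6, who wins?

B

F: 29·4 + 7·1 + 12·0 + 31·1 + 33·1 + 8·1 = 195
A: 29·3 + 7·4 + 12·2 + 31·2 + 33·0 + 8·3 = 225
C: 29·0 + 7·5 + 12·3 + 31·5 + 33·4 + 8·4 = 390
B: 29·2 + 7·2 + 12·5 + 31·4 + 33·3 + 8·5 = 395
D: 29·1 + 7·0 + 12·4 + 31·3 + 33·5 + 8·2 = 351
E: 29·5 + 7·3 + 12·1 + 31·0 + 33·2 + 8·0 = 244
B has the highest Borda score (395).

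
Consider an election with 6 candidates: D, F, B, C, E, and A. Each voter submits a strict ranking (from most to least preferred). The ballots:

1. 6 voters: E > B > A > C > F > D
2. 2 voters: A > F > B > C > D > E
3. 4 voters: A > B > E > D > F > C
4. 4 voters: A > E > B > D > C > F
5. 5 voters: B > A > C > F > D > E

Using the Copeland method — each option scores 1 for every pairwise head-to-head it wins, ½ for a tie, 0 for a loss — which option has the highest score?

D: loses to F, B, C, E, and A → score 0.
F: beats D; loses to B, C, E, and A → score 1.
B: beats D, F, C, E, and A → score 5.
C: beats D and F; loses to B, E, and A → score 2.
E: beats D, F, and C; loses to B and A → score 3.
A: beats D, F, C, and E; loses to B → score 4.
B has the best pairwise record.

B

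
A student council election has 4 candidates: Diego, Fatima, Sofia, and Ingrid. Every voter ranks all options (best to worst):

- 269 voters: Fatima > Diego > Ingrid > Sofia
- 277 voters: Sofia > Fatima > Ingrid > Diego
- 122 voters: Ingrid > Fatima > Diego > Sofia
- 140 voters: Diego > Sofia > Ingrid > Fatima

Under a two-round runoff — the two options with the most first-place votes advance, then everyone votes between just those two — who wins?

Round 1 first-place votes: Diego 140, Fatima 269, Sofia 277, Ingrid 122.
Sofia and Fatima advance.
Runoff: Sofia is preferred to Fatima by 417 voters; Fatima by 391.
Sofia wins the runoff.

Sofia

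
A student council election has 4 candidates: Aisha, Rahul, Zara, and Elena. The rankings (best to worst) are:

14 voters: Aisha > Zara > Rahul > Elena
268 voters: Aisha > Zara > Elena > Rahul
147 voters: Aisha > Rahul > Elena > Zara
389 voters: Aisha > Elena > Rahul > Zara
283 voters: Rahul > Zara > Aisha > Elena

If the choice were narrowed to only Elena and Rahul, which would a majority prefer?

Elena

Voters preferring Elena to Rahul: 657; preferring Rahul to Elena: 444.
Elena wins the head-to-head.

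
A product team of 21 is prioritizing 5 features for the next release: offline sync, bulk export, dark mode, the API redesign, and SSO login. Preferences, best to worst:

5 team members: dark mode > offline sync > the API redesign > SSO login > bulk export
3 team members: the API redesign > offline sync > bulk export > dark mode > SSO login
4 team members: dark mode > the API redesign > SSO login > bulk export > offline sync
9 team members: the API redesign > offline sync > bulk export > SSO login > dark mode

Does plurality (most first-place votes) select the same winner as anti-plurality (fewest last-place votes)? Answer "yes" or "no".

yes

Plurality — first-place votes: offline sync 0, bulk export 0, dark mode 9, the API redesign 12, SSO login 0. Winner: the API redesign.
Anti-plurality — last-place votes: offline sync 4, bulk export 5, dark mode 9, the API redesign 0, SSO login 3. Winner: the API redesign.
The two methods agree.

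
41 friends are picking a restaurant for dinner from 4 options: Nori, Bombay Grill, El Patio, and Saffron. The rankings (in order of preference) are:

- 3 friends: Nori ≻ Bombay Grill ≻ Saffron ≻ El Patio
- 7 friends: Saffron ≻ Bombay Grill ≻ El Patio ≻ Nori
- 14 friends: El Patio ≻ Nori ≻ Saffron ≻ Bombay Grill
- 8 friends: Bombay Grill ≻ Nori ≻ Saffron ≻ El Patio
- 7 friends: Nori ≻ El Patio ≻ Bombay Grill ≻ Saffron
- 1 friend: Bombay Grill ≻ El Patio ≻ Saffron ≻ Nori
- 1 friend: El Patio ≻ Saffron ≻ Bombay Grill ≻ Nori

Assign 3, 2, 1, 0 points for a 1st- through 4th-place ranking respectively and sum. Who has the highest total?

Nori: 3·3 + 7·0 + 14·2 + 8·2 + 7·3 + 1·0 + 1·0 = 74
Bombay Grill: 3·2 + 7·2 + 14·0 + 8·3 + 7·1 + 1·3 + 1·1 = 55
El Patio: 3·0 + 7·1 + 14·3 + 8·0 + 7·2 + 1·2 + 1·3 = 68
Saffron: 3·1 + 7·3 + 14·1 + 8·1 + 7·0 + 1·1 + 1·2 = 49
Nori has the highest Borda score (74).

Nori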